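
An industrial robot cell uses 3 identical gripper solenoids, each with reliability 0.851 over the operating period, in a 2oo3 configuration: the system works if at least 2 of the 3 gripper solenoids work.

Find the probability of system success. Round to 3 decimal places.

0.940

R = Σ_{i=2}^{3} C(3,i) p^i (1−p)^{3−i} with p = 0.851
C(3,2)·0.851^2·0.149^1 = 0.32372
C(3,3)·0.851^3·0.149^0 = 0.61630
Sum = 0.940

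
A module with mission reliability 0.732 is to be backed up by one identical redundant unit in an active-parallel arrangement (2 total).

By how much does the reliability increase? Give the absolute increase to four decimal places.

R_before = 0.732
R_after = 1 − (1 − 0.732)^2 = 0.9282
ΔR = 0.9282 − 0.732 = 0.1962

0.1962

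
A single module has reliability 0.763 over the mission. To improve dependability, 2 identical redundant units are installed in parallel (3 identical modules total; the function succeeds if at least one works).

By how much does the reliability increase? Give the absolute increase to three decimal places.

R_before = 0.763
R_after = 1 − (1 − 0.763)^3 = 0.987
ΔR = 0.987 − 0.763 = 0.224

0.224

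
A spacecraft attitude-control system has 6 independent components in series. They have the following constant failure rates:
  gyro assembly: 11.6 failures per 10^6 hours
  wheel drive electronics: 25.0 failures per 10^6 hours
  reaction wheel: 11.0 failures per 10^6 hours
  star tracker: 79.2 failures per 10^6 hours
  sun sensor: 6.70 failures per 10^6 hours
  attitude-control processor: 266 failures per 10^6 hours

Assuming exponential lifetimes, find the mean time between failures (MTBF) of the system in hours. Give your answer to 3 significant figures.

2500

Series of exponential components: λ_sys = Σ λ_i
λ_sys = 0.0000116 + 0.0000250 + 0.0000110 + 0.0000792 + 0.00000670 + 0.000266 = 3.9950e-04 /h
MTBF = 1 / λ_sys = 2500 h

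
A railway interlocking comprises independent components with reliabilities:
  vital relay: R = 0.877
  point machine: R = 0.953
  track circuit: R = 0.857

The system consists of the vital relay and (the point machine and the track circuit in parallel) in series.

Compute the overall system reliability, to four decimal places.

0.8711

Parallel (point machine and track circuit): 1 − (1 − 0.953000)(1 − 0.857000) = 0.993279
Series (vital relay and [0.993279]): 0.877000 × 0.993279 = 0.8711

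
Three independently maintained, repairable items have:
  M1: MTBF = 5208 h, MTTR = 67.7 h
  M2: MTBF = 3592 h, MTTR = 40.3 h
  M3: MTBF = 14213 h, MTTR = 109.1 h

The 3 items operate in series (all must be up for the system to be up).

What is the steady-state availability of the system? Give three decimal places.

A(M1) = MTBF/(MTBF+MTTR) = 5208/(5208+67.7) = 0.987168
A(M2) = MTBF/(MTBF+MTTR) = 3592/(3592+40.3) = 0.988905
A(M3) = MTBF/(MTBF+MTTR) = 14213/(14213+109.1) = 0.992382
Series availability: 0.987168 × 0.988905 × 0.992382 = 0.969

0.969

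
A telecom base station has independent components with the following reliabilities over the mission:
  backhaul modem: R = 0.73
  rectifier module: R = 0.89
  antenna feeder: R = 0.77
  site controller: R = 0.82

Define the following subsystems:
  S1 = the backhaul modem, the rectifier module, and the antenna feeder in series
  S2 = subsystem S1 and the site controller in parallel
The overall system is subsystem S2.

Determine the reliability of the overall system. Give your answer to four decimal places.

0.9100

Series (backhaul modem, rectifier module, and antenna feeder): 0.730000 × 0.890000 × 0.770000 = 0.500269
Parallel ([0.500269] and site controller): 1 − (1 − 0.500269)(1 − 0.820000) = 0.9100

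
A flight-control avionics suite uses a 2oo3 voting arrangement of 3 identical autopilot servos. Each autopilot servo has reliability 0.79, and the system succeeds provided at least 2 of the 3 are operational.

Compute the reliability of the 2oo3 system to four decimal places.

0.8862

R = Σ_{i=2}^{3} C(3,i) p^i (1−p)^{3−i} with p = 0.79
C(3,2)·0.79^2·0.21^1 = 0.393183
C(3,3)·0.79^3·0.21^0 = 0.493039
Sum = 0.8862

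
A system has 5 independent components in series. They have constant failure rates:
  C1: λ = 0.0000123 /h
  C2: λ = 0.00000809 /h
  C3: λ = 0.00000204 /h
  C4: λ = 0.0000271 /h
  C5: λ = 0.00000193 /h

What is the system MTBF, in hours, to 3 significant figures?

Series of exponential components: λ_sys = Σ λ_i
λ_sys = 0.0000123 + 0.00000809 + 0.00000204 + 0.0000271 + 0.00000193 = 5.1460e-05 /h
MTBF = 1 / λ_sys = 19400 h

19400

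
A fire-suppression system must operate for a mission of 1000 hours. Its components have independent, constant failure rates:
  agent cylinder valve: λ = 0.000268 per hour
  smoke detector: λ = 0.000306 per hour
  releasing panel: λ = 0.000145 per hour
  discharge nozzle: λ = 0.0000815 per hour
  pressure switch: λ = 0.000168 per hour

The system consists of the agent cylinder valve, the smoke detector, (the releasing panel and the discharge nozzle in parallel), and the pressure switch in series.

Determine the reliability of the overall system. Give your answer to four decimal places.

0.4711

R(agent cylinder valve) = exp(−0.000268 × 1000) = 0.764908
R(smoke detector) = exp(−0.000306 × 1000) = 0.736387
R(releasing panel) = exp(−0.000145 × 1000) = 0.865022
R(discharge nozzle) = exp(−0.0000815 × 1000) = 0.921733
R(pressure switch) = exp(−0.000168 × 1000) = 0.845354
Parallel (releasing panel and discharge nozzle): 1 − (1 − 0.865022)(1 − 0.921733) = 0.989436
Series (agent cylinder valve, smoke detector, [0.989436], and pressure switch): 0.764908 × 0.736387 × 0.989436 × 0.845354 = 0.4711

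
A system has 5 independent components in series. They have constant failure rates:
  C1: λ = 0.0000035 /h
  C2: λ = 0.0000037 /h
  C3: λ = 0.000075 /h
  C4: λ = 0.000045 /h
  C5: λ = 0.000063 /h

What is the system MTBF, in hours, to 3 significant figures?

5260

Series of exponential components: λ_sys = Σ λ_i
λ_sys = 0.0000035 + 0.0000037 + 0.000075 + 0.000045 + 0.000063 = 1.9020e-04 /h
MTBF = 1 / λ_sys = 5260 h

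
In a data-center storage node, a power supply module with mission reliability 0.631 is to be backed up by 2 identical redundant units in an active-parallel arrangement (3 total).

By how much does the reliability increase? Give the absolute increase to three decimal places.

0.319

R_before = 0.631
R_after = 1 − (1 − 0.631)^3 = 0.950
ΔR = 0.950 − 0.631 = 0.319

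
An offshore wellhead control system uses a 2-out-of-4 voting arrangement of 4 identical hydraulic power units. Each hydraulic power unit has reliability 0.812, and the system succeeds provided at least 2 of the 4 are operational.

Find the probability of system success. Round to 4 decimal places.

R = Σ_{i=2}^{4} C(4,i) p^i (1−p)^{4−i} with p = 0.812
C(4,2)·0.812^2·0.188^2 = 0.139823
C(4,3)·0.812^3·0.188^1 = 0.402611
C(4,4)·0.812^4·0.188^0 = 0.434735
Sum = 0.9772

0.9772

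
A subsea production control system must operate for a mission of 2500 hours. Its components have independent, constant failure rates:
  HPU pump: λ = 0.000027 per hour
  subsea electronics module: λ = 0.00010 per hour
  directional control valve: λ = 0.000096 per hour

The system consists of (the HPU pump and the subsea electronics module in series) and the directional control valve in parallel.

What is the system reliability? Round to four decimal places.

R(HPU pump) = exp(−0.000027 × 2500) = 0.934728
R(subsea electronics module) = exp(−0.00010 × 2500) = 0.778801
R(directional control valve) = exp(−0.000096 × 2500) = 0.786628
Series (HPU pump and subsea electronics module): 0.934728 × 0.778801 = 0.727967
Parallel ([0.727967] and directional control valve): 1 − (1 − 0.727967)(1 − 0.786628) = 0.9420

0.9420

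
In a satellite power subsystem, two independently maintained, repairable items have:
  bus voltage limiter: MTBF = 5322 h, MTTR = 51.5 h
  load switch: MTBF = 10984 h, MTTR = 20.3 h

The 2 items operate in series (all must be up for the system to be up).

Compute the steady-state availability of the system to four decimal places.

0.9886

A(bus voltage limiter) = MTBF/(MTBF+MTTR) = 5322/(5322+51.5) = 0.990416
A(load switch) = MTBF/(MTBF+MTTR) = 10984/(10984+20.3) = 0.998155
Series availability: 0.990416 × 0.998155 = 0.9886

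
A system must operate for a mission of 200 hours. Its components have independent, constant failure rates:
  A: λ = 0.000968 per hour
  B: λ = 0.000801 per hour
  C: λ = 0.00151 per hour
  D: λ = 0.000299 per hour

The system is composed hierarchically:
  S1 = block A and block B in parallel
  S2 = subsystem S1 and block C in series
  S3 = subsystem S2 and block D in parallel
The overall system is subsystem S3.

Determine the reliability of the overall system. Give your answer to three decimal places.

0.984

R(A) = exp(−0.000968 × 200) = 0.82399
R(B) = exp(−0.000801 × 200) = 0.85197
R(C) = exp(−0.00151 × 200) = 0.73934
R(D) = exp(−0.000299 × 200) = 0.94195
Parallel (A and B): 1 − (1 − 0.82399)(1 − 0.85197) = 0.97395
Series ([0.97395] and C): 0.97395 × 0.73934 = 0.72008
Parallel ([0.72008] and D): 1 − (1 − 0.72008)(1 − 0.94195) = 0.984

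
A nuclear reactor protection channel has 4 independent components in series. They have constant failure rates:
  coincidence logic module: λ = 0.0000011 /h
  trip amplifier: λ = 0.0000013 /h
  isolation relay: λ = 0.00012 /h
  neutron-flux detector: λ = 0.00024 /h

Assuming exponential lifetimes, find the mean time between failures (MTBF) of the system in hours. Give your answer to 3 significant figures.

Series of exponential components: λ_sys = Σ λ_i
λ_sys = 0.0000011 + 0.0000013 + 0.00012 + 0.00024 = 3.6240e-04 /h
MTBF = 1 / λ_sys = 2760 h

2760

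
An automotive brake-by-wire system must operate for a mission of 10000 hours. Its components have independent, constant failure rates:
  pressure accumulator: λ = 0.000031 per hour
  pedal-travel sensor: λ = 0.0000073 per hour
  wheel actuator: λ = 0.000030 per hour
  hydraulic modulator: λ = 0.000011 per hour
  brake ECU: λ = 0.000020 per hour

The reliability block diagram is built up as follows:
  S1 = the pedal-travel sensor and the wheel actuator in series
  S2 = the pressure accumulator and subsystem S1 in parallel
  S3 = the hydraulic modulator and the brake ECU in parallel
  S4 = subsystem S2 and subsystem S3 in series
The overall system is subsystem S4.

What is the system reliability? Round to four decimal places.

R(pressure accumulator) = exp(−0.000031 × 10000) = 0.733447
R(pedal-travel sensor) = exp(−0.0000073 × 10000) = 0.929601
R(wheel actuator) = exp(−0.000030 × 10000) = 0.740818
R(hydraulic modulator) = exp(−0.000011 × 10000) = 0.895834
R(brake ECU) = exp(−0.000020 × 10000) = 0.818731
Series (pedal-travel sensor and wheel actuator): 0.929601 × 0.740818 = 0.688665
Parallel (pressure accumulator and [0.688665]): 1 − (1 − 0.733447)(1 − 0.688665) = 0.917013
Parallel (hydraulic modulator and brake ECU): 1 − (1 − 0.895834)(1 − 0.818731) = 0.981118
Series ([0.917013] and [0.981118]): 0.917013 × 0.981118 = 0.8997

0.8997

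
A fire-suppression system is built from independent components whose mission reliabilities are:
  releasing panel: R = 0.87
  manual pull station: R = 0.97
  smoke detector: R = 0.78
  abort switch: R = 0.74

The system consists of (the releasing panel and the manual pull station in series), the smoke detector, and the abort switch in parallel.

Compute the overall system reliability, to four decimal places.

0.9911

Series (releasing panel and manual pull station): 0.870000 × 0.970000 = 0.843900
Parallel ([0.843900], smoke detector, and abort switch): 1 − (1 − 0.843900)(1 − 0.780000)(1 − 0.740000) = 0.9911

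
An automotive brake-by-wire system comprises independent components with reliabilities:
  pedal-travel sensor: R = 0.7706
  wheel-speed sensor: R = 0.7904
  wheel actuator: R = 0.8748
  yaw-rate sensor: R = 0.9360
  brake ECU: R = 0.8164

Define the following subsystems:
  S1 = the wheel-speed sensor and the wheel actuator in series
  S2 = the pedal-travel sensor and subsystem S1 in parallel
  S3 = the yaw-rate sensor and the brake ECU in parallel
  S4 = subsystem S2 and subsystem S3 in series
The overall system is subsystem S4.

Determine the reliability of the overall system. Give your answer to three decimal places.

0.918

Series (wheel-speed sensor and wheel actuator): 0.79040 × 0.87480 = 0.69144
Parallel (pedal-travel sensor and [0.69144]): 1 − (1 − 0.77060)(1 − 0.69144) = 0.92922
Parallel (yaw-rate sensor and brake ECU): 1 − (1 − 0.93600)(1 − 0.81640) = 0.98825
Series ([0.92922] and [0.98825]): 0.92922 × 0.98825 = 0.918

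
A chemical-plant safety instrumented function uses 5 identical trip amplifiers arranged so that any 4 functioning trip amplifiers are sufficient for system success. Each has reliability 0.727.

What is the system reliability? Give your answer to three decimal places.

R = Σ_{i=4}^{5} C(5,i) p^i (1−p)^{5−i} with p = 0.727
C(5,4)·0.727^4·0.273^1 = 0.38130
C(5,5)·0.727^5·0.273^0 = 0.20308
Sum = 0.584

0.584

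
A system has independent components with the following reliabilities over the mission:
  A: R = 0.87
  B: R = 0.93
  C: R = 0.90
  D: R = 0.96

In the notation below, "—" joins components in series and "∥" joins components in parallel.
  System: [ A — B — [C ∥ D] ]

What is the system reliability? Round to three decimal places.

0.806

Parallel (C and D): 1 − (1 − 0.90000)(1 − 0.96000) = 0.99600
Series (A, B, and [0.99600]): 0.87000 × 0.93000 × 0.99600 = 0.806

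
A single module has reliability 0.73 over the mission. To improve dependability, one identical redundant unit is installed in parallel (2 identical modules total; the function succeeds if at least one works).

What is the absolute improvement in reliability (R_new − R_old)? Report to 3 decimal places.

R_before = 0.73
R_after = 1 − (1 − 0.73)^2 = 0.927
ΔR = 0.927 − 0.73 = 0.197

0.197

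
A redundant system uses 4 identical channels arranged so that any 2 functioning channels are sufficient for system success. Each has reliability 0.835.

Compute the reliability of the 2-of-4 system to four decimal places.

0.9843

R = Σ_{i=2}^{4} C(4,i) p^i (1−p)^{4−i} with p = 0.835
C(4,2)·0.835^2·0.165^2 = 0.113892
C(4,3)·0.835^3·0.165^1 = 0.384241
C(4,4)·0.835^4·0.165^0 = 0.486123
Sum = 0.9843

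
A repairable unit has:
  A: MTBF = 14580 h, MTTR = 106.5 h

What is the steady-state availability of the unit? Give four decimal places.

0.9927

A(A) = MTBF/(MTBF+MTTR) = 14580/(14580+106.5) = 0.9927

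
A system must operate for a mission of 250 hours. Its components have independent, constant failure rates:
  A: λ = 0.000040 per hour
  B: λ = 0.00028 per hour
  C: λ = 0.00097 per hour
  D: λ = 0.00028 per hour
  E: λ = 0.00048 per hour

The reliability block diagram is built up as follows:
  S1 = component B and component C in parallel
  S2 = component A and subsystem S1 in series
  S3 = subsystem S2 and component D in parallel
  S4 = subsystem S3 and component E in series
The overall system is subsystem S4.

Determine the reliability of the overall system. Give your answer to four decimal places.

R(A) = exp(−0.000040 × 250) = 0.990050
R(B) = exp(−0.00028 × 250) = 0.932394
R(C) = exp(−0.00097 × 250) = 0.784664
R(D) = exp(−0.00028 × 250) = 0.932394
R(E) = exp(−0.00048 × 250) = 0.886920
Parallel (B and C): 1 − (1 − 0.932394)(1 − 0.784664) = 0.985442
Series (A and [0.985442]): 0.990050 × 0.985442 = 0.975637
Parallel ([0.975637] and D): 1 − (1 − 0.975637)(1 − 0.932394) = 0.998353
Series ([0.998353] and E): 0.998353 × 0.886920 = 0.8855

0.8855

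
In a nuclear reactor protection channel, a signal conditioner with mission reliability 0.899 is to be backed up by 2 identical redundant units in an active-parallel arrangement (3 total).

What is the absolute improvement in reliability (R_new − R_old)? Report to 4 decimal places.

R_before = 0.899
R_after = 1 − (1 − 0.899)^3 = 0.9990
ΔR = 0.9990 − 0.899 = 0.1000

0.1000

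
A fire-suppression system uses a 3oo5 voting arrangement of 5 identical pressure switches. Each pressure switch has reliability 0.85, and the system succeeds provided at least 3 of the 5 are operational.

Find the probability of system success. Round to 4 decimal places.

0.9734

R = Σ_{i=3}^{5} C(5,i) p^i (1−p)^{5−i} with p = 0.85
C(5,3)·0.85^3·0.15^2 = 0.138178
C(5,4)·0.85^4·0.15^1 = 0.391505
C(5,5)·0.85^5·0.15^0 = 0.443705
Sum = 0.9734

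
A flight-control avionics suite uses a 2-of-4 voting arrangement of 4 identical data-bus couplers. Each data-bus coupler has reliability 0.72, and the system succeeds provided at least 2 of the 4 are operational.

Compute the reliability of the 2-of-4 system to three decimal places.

R = Σ_{i=2}^{4} C(4,i) p^i (1−p)^{4−i} with p = 0.72
C(4,2)·0.72^2·0.28^2 = 0.24386
C(4,3)·0.72^3·0.28^1 = 0.41804
C(4,4)·0.72^4·0.28^0 = 0.26874
Sum = 0.931

0.931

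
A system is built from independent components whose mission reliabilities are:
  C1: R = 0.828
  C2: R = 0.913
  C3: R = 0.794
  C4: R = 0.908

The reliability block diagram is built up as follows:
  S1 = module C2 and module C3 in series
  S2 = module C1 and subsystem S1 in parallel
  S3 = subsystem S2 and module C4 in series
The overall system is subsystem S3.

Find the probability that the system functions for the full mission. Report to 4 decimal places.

0.8650

Series (C2 and C3): 0.913000 × 0.794000 = 0.724922
Parallel (C1 and [0.724922]): 1 − (1 − 0.828000)(1 − 0.724922) = 0.952687
Series ([0.952687] and C4): 0.952687 × 0.908000 = 0.8650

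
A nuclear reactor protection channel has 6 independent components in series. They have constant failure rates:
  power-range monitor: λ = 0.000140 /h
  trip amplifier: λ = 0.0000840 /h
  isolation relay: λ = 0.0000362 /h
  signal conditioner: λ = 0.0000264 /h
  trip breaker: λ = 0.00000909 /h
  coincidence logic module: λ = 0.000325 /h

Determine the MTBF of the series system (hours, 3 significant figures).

Series of exponential components: λ_sys = Σ λ_i
λ_sys = 0.000140 + 0.0000840 + 0.0000362 + 0.0000264 + 0.00000909 + 0.000325 = 6.2069e-04 /h
MTBF = 1 / λ_sys = 1610 h

1610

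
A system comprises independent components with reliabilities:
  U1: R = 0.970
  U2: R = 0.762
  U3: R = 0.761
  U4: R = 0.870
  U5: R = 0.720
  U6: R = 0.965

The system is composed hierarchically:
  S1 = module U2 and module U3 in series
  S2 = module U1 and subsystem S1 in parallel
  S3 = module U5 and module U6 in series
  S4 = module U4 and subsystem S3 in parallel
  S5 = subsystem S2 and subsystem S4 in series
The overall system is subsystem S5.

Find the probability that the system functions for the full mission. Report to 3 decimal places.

Series (U2 and U3): 0.76200 × 0.76100 = 0.57988
Parallel (U1 and [0.57988]): 1 − (1 − 0.97000)(1 − 0.57988) = 0.98740
Series (U5 and U6): 0.72000 × 0.96500 = 0.69480
Parallel (U4 and [0.69480]): 1 − (1 − 0.87000)(1 − 0.69480) = 0.96032
Series ([0.98740] and [0.96032]): 0.98740 × 0.96032 = 0.948

0.948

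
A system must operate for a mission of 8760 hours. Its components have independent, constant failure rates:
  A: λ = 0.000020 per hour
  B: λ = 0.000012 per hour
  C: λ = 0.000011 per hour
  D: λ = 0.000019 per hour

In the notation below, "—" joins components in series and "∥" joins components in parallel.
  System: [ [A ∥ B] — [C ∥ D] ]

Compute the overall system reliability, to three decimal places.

0.970

R(A) = exp(−0.000020 × 8760) = 0.83929
R(B) = exp(−0.000012 × 8760) = 0.90022
R(C) = exp(−0.000011 × 8760) = 0.90814
R(D) = exp(−0.000019 × 8760) = 0.84667
Parallel (A and B): 1 − (1 − 0.83929)(1 − 0.90022) = 0.98396
Parallel (C and D): 1 − (1 − 0.90814)(1 − 0.84667) = 0.98592
Series ([0.98396] and [0.98592]): 0.98396 × 0.98592 = 0.970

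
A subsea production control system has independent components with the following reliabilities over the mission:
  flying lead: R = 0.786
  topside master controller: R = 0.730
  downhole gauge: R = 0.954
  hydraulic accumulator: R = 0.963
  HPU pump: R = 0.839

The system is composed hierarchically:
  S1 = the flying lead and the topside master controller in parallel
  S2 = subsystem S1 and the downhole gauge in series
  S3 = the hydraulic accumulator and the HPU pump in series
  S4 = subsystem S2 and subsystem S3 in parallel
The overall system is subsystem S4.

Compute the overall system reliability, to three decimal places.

Parallel (flying lead and topside master controller): 1 − (1 − 0.78600)(1 − 0.73000) = 0.94222
Series ([0.94222] and downhole gauge): 0.94222 × 0.95400 = 0.89888
Series (hydraulic accumulator and HPU pump): 0.96300 × 0.83900 = 0.80796
Parallel ([0.89888] and [0.80796]): 1 − (1 − 0.89888)(1 − 0.80796) = 0.981

0.981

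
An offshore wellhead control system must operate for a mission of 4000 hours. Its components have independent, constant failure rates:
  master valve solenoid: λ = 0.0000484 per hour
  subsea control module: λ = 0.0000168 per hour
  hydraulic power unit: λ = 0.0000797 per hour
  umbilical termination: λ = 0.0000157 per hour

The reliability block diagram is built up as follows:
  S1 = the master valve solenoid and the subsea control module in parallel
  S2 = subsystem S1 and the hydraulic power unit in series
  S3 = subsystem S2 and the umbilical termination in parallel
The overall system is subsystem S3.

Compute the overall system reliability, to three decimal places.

0.983

R(master valve solenoid) = exp(−0.0000484 × 4000) = 0.82399
R(subsea control module) = exp(−0.0000168 × 4000) = 0.93501
R(hydraulic power unit) = exp(−0.0000797 × 4000) = 0.72702
R(umbilical termination) = exp(−0.0000157 × 4000) = 0.93913
Parallel (master valve solenoid and subsea control module): 1 − (1 − 0.82399)(1 − 0.93501) = 0.98856
Series ([0.98856] and hydraulic power unit): 0.98856 × 0.72702 = 0.71870
Parallel ([0.71870] and umbilical termination): 1 − (1 − 0.71870)(1 − 0.93913) = 0.983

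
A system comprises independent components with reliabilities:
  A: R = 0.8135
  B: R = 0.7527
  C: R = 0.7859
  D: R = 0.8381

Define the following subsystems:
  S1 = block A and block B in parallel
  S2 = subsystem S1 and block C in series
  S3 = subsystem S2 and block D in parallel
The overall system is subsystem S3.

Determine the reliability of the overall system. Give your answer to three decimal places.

Parallel (A and B): 1 − (1 − 0.81350)(1 − 0.75270) = 0.95388
Series ([0.95388] and C): 0.95388 × 0.78590 = 0.74965
Parallel ([0.74965] and D): 1 − (1 − 0.74965)(1 − 0.83810) = 0.959

0.959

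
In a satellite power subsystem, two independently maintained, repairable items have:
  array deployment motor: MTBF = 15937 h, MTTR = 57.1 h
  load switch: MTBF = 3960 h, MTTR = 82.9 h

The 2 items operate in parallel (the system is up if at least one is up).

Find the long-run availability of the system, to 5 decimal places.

A(array deployment motor) = MTBF/(MTBF+MTTR) = 15937/(15937+57.1) = 0.996430
A(load switch) = MTBF/(MTBF+MTTR) = 3960/(3960+82.9) = 0.979495
Parallel availability: 1 − (1 − 0.996430)(1 − 0.979495) = 0.99993

0.99993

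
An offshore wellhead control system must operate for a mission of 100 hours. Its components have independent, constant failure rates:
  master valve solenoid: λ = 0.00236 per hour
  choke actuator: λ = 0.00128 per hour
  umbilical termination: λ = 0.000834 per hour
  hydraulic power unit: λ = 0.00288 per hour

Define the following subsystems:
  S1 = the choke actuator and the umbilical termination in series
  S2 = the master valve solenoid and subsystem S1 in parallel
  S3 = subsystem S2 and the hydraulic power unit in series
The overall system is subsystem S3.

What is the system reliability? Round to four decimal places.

0.7197

R(master valve solenoid) = exp(−0.00236 × 100) = 0.789781
R(choke actuator) = exp(−0.00128 × 100) = 0.879853
R(umbilical termination) = exp(−0.000834 × 100) = 0.919983
R(hydraulic power unit) = exp(−0.00288 × 100) = 0.749762
Series (choke actuator and umbilical termination): 0.879853 × 0.919983 = 0.809450
Parallel (master valve solenoid and [0.809450]): 1 − (1 − 0.789781)(1 − 0.809450) = 0.959943
Series ([0.959943] and hydraulic power unit): 0.959943 × 0.749762 = 0.7197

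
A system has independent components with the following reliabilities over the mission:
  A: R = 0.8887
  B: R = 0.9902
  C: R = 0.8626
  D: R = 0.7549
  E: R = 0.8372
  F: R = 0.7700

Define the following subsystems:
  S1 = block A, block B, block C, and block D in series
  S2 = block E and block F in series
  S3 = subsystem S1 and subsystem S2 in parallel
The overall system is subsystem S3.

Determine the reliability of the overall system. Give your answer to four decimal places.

0.8483

Series (A, B, C, and D): 0.888700 × 0.990200 × 0.862600 × 0.754900 = 0.573030
Series (E and F): 0.837200 × 0.770000 = 0.644644
Parallel ([0.573030] and [0.644644]): 1 − (1 − 0.573030)(1 − 0.644644) = 0.8483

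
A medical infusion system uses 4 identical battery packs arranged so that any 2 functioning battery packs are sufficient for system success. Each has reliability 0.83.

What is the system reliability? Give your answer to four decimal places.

R = Σ_{i=2}^{4} C(4,i) p^i (1−p)^{4−i} with p = 0.83
C(4,2)·0.83^2·0.17^2 = 0.119455
C(4,3)·0.83^3·0.17^1 = 0.388815
C(4,4)·0.83^4·0.17^0 = 0.474583
Sum = 0.9829

0.9829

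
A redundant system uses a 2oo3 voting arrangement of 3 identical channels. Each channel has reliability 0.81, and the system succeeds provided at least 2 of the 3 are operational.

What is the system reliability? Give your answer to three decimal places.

0.905

R = Σ_{i=2}^{3} C(3,i) p^i (1−p)^{3−i} with p = 0.81
C(3,2)·0.81^2·0.19^1 = 0.37398
C(3,3)·0.81^3·0.19^0 = 0.53144
Sum = 0.905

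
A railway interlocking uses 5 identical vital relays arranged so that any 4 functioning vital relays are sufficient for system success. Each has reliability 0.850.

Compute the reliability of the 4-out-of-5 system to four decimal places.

0.8352

R = Σ_{i=4}^{5} C(5,i) p^i (1−p)^{5−i} with p = 0.850
C(5,4)·0.850^4·0.150^1 = 0.391505
C(5,5)·0.850^5·0.150^0 = 0.443705
Sum = 0.8352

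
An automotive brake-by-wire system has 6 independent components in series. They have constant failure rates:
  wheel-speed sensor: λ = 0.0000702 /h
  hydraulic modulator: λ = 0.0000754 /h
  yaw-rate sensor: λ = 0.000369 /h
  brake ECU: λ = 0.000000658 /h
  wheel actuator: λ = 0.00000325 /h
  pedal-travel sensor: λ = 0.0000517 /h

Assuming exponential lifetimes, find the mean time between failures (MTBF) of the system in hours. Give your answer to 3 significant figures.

Series of exponential components: λ_sys = Σ λ_i
λ_sys = 0.0000702 + 0.0000754 + 0.000369 + 0.000000658 + 0.00000325 + 0.0000517 = 5.7021e-04 /h
MTBF = 1 / λ_sys = 1750 h

1750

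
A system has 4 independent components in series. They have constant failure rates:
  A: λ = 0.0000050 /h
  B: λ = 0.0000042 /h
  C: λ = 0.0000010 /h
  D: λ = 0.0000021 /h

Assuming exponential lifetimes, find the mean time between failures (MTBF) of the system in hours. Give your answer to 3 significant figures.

81300

Series of exponential components: λ_sys = Σ λ_i
λ_sys = 0.0000050 + 0.0000042 + 0.0000010 + 0.0000021 = 1.2300e-05 /h
MTBF = 1 / λ_sys = 81300 h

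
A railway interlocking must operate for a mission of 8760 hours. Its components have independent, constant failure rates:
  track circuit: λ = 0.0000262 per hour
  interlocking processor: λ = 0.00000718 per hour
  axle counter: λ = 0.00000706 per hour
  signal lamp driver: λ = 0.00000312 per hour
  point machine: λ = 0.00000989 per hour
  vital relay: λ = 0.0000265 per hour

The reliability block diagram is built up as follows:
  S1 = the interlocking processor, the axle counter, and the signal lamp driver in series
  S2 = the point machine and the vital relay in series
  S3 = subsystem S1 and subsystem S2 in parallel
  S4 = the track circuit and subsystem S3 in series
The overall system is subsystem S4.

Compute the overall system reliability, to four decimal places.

0.7643

R(track circuit) = exp(−0.0000262 × 8760) = 0.794921
R(interlocking processor) = exp(−0.00000718 × 8760) = 0.939040
R(axle counter) = exp(−0.00000706 × 8760) = 0.940028
R(signal lamp driver) = exp(−0.00000312 × 8760) = 0.973039
R(point machine) = exp(−0.00000989 × 8760) = 0.917010
R(vital relay) = exp(−0.0000265 × 8760) = 0.792835
Series (interlocking processor, axle counter, and signal lamp driver): 0.939040 × 0.940028 × 0.973039 = 0.858925
Series (point machine and vital relay): 0.917010 × 0.792835 = 0.727038
Parallel ([0.858925] and [0.727038]): 1 − (1 − 0.858925)(1 − 0.727038) = 0.961492
Series (track circuit and [0.961492]): 0.794921 × 0.961492 = 0.7643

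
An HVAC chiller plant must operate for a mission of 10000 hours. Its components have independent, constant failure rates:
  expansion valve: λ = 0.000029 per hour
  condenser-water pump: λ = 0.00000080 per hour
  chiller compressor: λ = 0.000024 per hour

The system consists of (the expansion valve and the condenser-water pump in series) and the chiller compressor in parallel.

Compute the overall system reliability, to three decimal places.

R(expansion valve) = exp(−0.000029 × 10000) = 0.74826
R(condenser-water pump) = exp(−0.00000080 × 10000) = 0.99203
R(chiller compressor) = exp(−0.000024 × 10000) = 0.78663
Series (expansion valve and condenser-water pump): 0.74826 × 0.99203 = 0.74230
Parallel ([0.74230] and chiller compressor): 1 − (1 − 0.74230)(1 − 0.78663) = 0.945

0.945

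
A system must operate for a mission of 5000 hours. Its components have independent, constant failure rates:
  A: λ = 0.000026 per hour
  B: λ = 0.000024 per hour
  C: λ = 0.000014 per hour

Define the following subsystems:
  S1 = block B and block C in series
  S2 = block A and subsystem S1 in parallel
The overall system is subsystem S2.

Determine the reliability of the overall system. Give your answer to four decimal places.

R(A) = exp(−0.000026 × 5000) = 0.878095
R(B) = exp(−0.000024 × 5000) = 0.886920
R(C) = exp(−0.000014 × 5000) = 0.932394
Series (B and C): 0.886920 × 0.932394 = 0.826959
Parallel (A and [0.826959]): 1 − (1 − 0.878095)(1 − 0.826959) = 0.9789

0.9789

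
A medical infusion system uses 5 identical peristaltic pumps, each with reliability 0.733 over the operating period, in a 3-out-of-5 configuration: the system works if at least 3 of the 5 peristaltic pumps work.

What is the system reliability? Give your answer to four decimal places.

0.8777

R = Σ_{i=3}^{5} C(5,i) p^i (1−p)^{5−i} with p = 0.733
C(5,3)·0.733^3·0.267^2 = 0.280759
C(5,4)·0.733^4·0.267^1 = 0.385387
C(5,5)·0.733^5·0.267^0 = 0.211602
Sum = 0.8777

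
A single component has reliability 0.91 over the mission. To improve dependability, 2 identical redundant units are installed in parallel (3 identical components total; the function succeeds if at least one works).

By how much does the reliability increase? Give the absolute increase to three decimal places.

R_before = 0.91
R_after = 1 − (1 − 0.91)^3 = 0.999
ΔR = 0.999 − 0.91 = 0.089

0.089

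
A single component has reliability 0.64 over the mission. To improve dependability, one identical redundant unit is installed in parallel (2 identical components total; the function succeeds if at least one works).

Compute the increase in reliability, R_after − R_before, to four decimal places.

0.2304

R_before = 0.64
R_after = 1 − (1 − 0.64)^2 = 0.8704
ΔR = 0.8704 − 0.64 = 0.2304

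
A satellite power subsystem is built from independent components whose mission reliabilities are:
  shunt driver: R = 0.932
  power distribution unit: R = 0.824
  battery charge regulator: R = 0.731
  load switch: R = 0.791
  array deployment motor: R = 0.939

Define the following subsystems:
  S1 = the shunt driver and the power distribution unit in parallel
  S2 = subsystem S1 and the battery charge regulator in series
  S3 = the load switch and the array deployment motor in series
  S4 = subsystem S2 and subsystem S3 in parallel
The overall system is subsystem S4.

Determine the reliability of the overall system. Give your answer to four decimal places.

Parallel (shunt driver and power distribution unit): 1 − (1 − 0.932000)(1 − 0.824000) = 0.988032
Series ([0.988032] and battery charge regulator): 0.988032 × 0.731000 = 0.722251
Series (load switch and array deployment motor): 0.791000 × 0.939000 = 0.742749
Parallel ([0.722251] and [0.742749]): 1 − (1 − 0.722251)(1 − 0.742749) = 0.9285

0.9285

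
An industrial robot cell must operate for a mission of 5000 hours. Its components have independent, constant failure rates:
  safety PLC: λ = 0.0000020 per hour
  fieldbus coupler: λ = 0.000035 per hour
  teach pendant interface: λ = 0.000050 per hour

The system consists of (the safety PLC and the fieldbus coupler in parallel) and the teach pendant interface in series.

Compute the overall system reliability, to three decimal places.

0.778

R(safety PLC) = exp(−0.0000020 × 5000) = 0.99005
R(fieldbus coupler) = exp(−0.000035 × 5000) = 0.83946
R(teach pendant interface) = exp(−0.000050 × 5000) = 0.77880
Parallel (safety PLC and fieldbus coupler): 1 − (1 − 0.99005)(1 − 0.83946) = 0.99840
Series ([0.99840] and teach pendant interface): 0.99840 × 0.77880 = 0.778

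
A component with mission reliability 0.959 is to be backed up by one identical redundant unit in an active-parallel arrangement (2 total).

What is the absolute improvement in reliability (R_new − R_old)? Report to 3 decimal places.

R_before = 0.959
R_after = 1 − (1 − 0.959)^2 = 0.998
ΔR = 0.998 − 0.959 = 0.039

0.039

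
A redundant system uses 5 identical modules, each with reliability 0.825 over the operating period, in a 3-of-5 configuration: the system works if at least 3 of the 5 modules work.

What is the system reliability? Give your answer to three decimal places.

0.959

R = Σ_{i=3}^{5} C(5,i) p^i (1−p)^{5−i} with p = 0.825
C(5,3)·0.825^3·0.175^2 = 0.17196
C(5,4)·0.825^4·0.175^1 = 0.40534
C(5,5)·0.825^5·0.175^0 = 0.38218
Sum = 0.959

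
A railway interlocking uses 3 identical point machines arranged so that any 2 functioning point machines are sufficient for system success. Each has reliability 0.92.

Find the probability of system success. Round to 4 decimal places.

R = Σ_{i=2}^{3} C(3,i) p^i (1−p)^{3−i} with p = 0.92
C(3,2)·0.92^2·0.08^1 = 0.203136
C(3,3)·0.92^3·0.08^0 = 0.778688
Sum = 0.9818

0.9818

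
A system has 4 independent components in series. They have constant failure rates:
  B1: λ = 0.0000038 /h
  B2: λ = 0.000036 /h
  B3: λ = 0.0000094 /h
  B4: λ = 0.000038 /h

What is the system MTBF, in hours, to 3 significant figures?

11500

Series of exponential components: λ_sys = Σ λ_i
λ_sys = 0.0000038 + 0.000036 + 0.0000094 + 0.000038 = 8.7200e-05 /h
MTBF = 1 / λ_sys = 11500 h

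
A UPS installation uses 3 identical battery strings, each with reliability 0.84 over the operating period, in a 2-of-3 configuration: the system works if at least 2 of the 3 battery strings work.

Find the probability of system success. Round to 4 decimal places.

0.9314

R = Σ_{i=2}^{3} C(3,i) p^i (1−p)^{3−i} with p = 0.84
C(3,2)·0.84^2·0.16^1 = 0.338688
C(3,3)·0.84^3·0.16^0 = 0.592704
Sum = 0.9314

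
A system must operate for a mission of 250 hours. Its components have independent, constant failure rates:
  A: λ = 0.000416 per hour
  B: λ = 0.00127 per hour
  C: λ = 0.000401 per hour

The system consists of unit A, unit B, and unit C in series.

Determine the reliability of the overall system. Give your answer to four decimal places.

R(A) = exp(−0.000416 × 250) = 0.901225
R(B) = exp(−0.00127 × 250) = 0.727967
R(C) = exp(−0.000401 × 250) = 0.904611
Series (A, B, and C): 0.901225 × 0.727967 × 0.904611 = 0.5935

0.5935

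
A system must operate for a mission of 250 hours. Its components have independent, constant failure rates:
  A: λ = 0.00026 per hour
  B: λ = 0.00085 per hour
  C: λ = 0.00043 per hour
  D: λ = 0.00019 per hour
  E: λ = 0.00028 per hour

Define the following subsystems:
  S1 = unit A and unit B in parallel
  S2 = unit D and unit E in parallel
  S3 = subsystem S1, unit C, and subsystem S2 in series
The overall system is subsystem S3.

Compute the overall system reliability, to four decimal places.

0.8845

R(A) = exp(−0.00026 × 250) = 0.937067
R(B) = exp(−0.00085 × 250) = 0.808560
R(C) = exp(−0.00043 × 250) = 0.898077
R(D) = exp(−0.00019 × 250) = 0.953610
R(E) = exp(−0.00028 × 250) = 0.932394
Parallel (A and B): 1 − (1 − 0.937067)(1 − 0.808560) = 0.987952
Parallel (D and E): 1 − (1 − 0.953610)(1 − 0.932394) = 0.996864
Series ([0.987952], C, and [0.996864]): 0.987952 × 0.898077 × 0.996864 = 0.8845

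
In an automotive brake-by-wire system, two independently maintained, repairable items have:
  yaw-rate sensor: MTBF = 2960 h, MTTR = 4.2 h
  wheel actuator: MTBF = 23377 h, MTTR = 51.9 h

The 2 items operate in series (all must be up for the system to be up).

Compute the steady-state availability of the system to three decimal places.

0.996

A(yaw-rate sensor) = MTBF/(MTBF+MTTR) = 2960/(2960+4.2) = 0.998583
A(wheel actuator) = MTBF/(MTBF+MTTR) = 23377/(23377+51.9) = 0.997785
Series availability: 0.998583 × 0.997785 = 0.996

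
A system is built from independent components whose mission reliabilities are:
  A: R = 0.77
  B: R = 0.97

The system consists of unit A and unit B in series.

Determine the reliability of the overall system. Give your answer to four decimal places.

0.7469

Series (A and B): 0.770000 × 0.970000 = 0.7469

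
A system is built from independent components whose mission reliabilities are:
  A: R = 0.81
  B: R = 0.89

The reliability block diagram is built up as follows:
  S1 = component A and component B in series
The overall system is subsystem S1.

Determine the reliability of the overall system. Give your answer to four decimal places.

0.7209

Series (A and B): 0.810000 × 0.890000 = 0.7209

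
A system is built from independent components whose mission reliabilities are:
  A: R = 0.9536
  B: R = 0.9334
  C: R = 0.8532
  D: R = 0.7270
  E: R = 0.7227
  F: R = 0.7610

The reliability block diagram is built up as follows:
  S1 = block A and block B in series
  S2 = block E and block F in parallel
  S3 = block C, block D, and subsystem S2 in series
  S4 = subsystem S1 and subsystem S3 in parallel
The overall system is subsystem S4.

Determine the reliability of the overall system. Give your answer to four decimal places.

Series (A and B): 0.953600 × 0.933400 = 0.890090
Parallel (E and F): 1 − (1 − 0.722700)(1 − 0.761000) = 0.933725
Series (C, D, and [0.933725]): 0.853200 × 0.727000 × 0.933725 = 0.579168
Parallel ([0.890090] and [0.579168]): 1 − (1 − 0.890090)(1 − 0.579168) = 0.9537

0.9537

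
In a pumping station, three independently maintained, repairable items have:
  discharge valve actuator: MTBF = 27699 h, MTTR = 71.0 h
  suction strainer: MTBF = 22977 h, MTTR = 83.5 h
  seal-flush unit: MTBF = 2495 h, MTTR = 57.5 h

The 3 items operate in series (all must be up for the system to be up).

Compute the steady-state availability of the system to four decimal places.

A(discharge valve actuator) = MTBF/(MTBF+MTTR) = 27699/(27699+71.0) = 0.997443
A(suction strainer) = MTBF/(MTBF+MTTR) = 22977/(22977+83.5) = 0.996379
A(seal-flush unit) = MTBF/(MTBF+MTTR) = 2495/(2495+57.5) = 0.977473
Series availability: 0.997443 × 0.996379 × 0.977473 = 0.9714

0.9714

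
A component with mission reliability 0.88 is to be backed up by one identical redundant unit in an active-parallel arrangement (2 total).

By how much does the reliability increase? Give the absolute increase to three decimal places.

R_before = 0.88
R_after = 1 − (1 − 0.88)^2 = 0.986
ΔR = 0.986 − 0.88 = 0.106

0.106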